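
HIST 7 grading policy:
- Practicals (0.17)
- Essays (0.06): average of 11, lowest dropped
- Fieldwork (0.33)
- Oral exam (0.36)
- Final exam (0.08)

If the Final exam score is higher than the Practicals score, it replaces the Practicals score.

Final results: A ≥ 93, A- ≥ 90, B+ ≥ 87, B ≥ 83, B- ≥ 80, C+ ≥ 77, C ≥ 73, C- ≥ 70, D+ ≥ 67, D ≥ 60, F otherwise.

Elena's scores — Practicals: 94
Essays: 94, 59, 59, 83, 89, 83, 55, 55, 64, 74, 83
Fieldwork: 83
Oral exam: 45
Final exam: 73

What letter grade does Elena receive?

D+

Essays: drop 55 → average of remaining 10 = 743/10 = 74.3
Final exam (73) ≤ Practicals (94), so Practicals stays at 94.
Weighted total:
  Practicals 94 × 0.17 = 15.98
  Essays 74.3 × 0.06 = 4.458
  Fieldwork 83 × 0.33 = 27.39
  Oral exam 45 × 0.36 = 16.2
  Final exam 73 × 0.08 = 5.84
Sum = 69.868
69.868 is ≥ 67 and < 70 → D+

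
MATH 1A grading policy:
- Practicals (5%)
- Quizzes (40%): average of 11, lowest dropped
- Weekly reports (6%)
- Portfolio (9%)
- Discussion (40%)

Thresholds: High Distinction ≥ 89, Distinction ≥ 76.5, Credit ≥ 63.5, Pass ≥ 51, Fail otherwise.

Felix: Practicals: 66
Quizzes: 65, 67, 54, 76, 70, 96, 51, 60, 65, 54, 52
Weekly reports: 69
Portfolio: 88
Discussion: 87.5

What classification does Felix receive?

Distinction

Quizzes: drop 51 → average of remaining 10 = 659/10 = 65.9
Weighted total:
  Practicals 66 × 0.05 = 3.3
  Quizzes 65.9 × 0.4 = 26.36
  Weekly reports 69 × 0.06 = 4.14
  Portfolio 88 × 0.09 = 7.92
  Discussion 87.5 × 0.4 = 35
Sum = 76.72
76.72 is ≥ 76.5 and < 89 → Distinction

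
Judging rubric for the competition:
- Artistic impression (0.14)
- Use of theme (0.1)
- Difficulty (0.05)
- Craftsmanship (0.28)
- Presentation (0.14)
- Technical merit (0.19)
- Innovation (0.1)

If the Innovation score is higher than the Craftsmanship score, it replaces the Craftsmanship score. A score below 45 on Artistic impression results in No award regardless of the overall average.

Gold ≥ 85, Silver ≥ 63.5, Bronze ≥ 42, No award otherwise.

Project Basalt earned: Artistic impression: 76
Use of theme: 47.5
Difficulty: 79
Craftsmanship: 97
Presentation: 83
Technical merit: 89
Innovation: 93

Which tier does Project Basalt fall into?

Silver

Innovation (93) ≤ Craftsmanship (97), so Craftsmanship stays at 97.
Artistic impression score 76 ≥ 45: minimum met.
Weighted total:
  Artistic impression 76 × 0.14 = 10.64
  Use of theme 47.5 × 0.1 = 4.75
  Difficulty 79 × 0.05 = 3.95
  Craftsmanship 97 × 0.28 = 27.16
  Presentation 83 × 0.14 = 11.62
  Technical merit 89 × 0.19 = 16.91
  Innovation 93 × 0.1 = 9.3
Sum = 84.33
84.33 is ≥ 63.5 and < 85 → Silver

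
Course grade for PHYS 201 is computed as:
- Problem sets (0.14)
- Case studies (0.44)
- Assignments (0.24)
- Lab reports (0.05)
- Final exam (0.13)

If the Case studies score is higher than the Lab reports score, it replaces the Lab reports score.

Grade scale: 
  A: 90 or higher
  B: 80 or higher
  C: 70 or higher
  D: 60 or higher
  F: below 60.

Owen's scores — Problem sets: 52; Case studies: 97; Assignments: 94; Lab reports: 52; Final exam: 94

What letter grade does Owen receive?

B

Case studies (97) > Lab reports (52), so Lab reports counts as 97.
Weighted total:
  Problem sets 52 × 0.14 = 7.28
  Case studies 97 × 0.44 = 42.68
  Assignments 94 × 0.24 = 22.56
  Lab reports 97 × 0.05 = 4.85
  Final exam 94 × 0.13 = 12.22
Sum = 89.59
89.59 is ≥ 80 and < 90 → B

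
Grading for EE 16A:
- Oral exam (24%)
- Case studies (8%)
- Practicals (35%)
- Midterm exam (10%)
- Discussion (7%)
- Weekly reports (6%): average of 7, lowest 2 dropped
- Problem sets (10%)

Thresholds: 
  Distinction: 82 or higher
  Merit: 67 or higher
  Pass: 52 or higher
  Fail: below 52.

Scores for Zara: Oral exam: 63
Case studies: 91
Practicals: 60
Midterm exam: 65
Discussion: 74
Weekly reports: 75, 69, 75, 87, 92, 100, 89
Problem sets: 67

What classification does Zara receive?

Merit

Weekly reports: drop 69, 75 → average of remaining 5 = 443/5 = 88.6
Weighted total:
  Oral exam 63 × 0.24 = 15.12
  Case studies 91 × 0.08 = 7.28
  Practicals 60 × 0.35 = 21
  Midterm exam 65 × 0.1 = 6.5
  Discussion 74 × 0.07 = 5.18
  Weekly reports 88.6 × 0.06 = 5.316
  Problem sets 67 × 0.1 = 6.7
Sum = 67.096
67.096 is ≥ 67 and < 82 → Merit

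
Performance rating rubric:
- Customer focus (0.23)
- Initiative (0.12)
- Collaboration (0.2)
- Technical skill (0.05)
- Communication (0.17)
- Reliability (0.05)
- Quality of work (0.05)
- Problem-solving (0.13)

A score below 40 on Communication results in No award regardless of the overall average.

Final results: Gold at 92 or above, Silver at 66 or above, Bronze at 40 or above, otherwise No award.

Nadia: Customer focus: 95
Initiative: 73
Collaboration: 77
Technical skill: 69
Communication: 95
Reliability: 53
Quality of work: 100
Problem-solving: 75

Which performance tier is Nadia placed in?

Communication score 95 ≥ 40: minimum met.
Weighted total:
  Customer focus 95 × 0.23 = 21.85
  Initiative 73 × 0.12 = 8.76
  Collaboration 77 × 0.2 = 15.4
  Technical skill 69 × 0.05 = 3.45
  Communication 95 × 0.17 = 16.15
  Reliability 53 × 0.05 = 2.65
  Quality of work 100 × 0.05 = 5
  Problem-solving 75 × 0.13 = 9.75
Sum = 83.01
83.01 is ≥ 66 and < 92 → Silver

Silver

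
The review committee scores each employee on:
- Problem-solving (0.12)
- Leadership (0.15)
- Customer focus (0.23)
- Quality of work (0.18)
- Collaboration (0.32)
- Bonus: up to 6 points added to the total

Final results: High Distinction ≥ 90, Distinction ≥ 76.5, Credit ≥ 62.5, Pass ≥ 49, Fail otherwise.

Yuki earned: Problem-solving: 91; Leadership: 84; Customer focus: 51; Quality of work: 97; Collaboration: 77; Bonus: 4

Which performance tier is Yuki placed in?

Distinction

Weighted total:
  Problem-solving 91 × 0.12 = 10.92
  Leadership 84 × 0.15 = 12.6
  Customer focus 51 × 0.23 = 11.73
  Quality of work 97 × 0.18 = 17.46
  Collaboration 77 × 0.32 = 24.64
Sum = 77.35
Bonus: 77.35 + 4 = 81.35
81.35 is ≥ 76.5 and < 90 → Distinction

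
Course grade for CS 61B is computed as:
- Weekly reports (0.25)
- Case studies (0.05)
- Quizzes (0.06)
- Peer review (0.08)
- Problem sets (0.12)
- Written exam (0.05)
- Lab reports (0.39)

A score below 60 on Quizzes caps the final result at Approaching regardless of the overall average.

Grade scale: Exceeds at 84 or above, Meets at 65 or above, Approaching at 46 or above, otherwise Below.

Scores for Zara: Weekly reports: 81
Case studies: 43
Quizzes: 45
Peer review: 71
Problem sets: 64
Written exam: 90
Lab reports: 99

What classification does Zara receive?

Approaching

Quizzes score 45 < 60: minimum not met.
Weighted total:
  Weekly reports 81 × 0.25 = 20.25
  Case studies 43 × 0.05 = 2.15
  Quizzes 45 × 0.06 = 2.7
  Peer review 71 × 0.08 = 5.68
  Problem sets 64 × 0.12 = 7.68
  Written exam 90 × 0.05 = 4.5
  Lab reports 99 × 0.39 = 38.61
Sum = 81.57
81.57 would be Meets; cap at Approaching applies → Approaching.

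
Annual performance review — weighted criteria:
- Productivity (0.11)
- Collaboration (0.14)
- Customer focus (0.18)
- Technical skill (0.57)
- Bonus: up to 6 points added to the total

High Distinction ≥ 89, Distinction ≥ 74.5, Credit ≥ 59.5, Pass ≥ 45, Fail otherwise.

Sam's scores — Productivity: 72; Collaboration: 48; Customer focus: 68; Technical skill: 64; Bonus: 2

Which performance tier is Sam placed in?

Credit

Weighted total:
  Productivity 72 × 0.11 = 7.92
  Collaboration 48 × 0.14 = 6.72
  Customer focus 68 × 0.18 = 12.24
  Technical skill 64 × 0.57 = 36.48
Sum = 63.36
Bonus: 63.36 + 2 = 65.36
65.36 is ≥ 59.5 and < 74.5 → Credit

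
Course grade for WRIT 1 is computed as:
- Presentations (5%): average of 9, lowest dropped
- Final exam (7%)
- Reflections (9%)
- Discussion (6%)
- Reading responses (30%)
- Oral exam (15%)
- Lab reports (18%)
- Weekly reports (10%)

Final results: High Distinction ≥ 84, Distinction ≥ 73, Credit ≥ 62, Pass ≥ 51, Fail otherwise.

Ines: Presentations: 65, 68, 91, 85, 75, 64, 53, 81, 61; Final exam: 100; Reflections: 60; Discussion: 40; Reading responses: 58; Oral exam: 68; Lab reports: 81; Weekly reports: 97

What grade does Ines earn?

Presentations: drop 53 → average of remaining 8 = 590/8 = 73.75
Weighted total:
  Presentations 73.75 × 0.05 = 3.6875
  Final exam 100 × 0.07 = 7
  Reflections 60 × 0.09 = 5.4
  Discussion 40 × 0.06 = 2.4
  Reading responses 58 × 0.3 = 17.4
  Oral exam 68 × 0.15 = 10.2
  Lab reports 81 × 0.18 = 14.58
  Weekly reports 97 × 0.1 = 9.7
Sum = 70.3675
70.3675 is ≥ 62 and < 73 → Credit

Credit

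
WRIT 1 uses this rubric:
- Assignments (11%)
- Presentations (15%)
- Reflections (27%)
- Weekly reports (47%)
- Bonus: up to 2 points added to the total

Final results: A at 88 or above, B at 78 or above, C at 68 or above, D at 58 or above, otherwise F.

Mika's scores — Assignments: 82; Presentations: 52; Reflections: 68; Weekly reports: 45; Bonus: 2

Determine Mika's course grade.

Weighted total:
  Assignments 82 × 0.11 = 9.02
  Presentations 52 × 0.15 = 7.8
  Reflections 68 × 0.27 = 18.36
  Weekly reports 45 × 0.47 = 21.15
Sum = 56.33
Bonus: 56.33 + 2 = 58.33
58.33 is ≥ 58 and < 68 → D

D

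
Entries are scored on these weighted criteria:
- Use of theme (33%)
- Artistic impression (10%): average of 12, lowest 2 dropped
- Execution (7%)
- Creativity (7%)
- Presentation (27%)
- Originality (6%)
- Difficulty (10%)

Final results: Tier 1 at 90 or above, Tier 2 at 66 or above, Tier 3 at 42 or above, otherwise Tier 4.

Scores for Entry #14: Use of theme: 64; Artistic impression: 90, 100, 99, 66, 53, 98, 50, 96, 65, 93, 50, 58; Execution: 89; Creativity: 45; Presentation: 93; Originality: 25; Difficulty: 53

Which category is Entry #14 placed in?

Tier 2

Artistic impression: drop 50, 50 → average of remaining 10 = 818/10 = 81.8
Weighted total:
  Use of theme 64 × 0.33 = 21.12
  Artistic impression 81.8 × 0.1 = 8.18
  Execution 89 × 0.07 = 6.23
  Creativity 45 × 0.07 = 3.15
  Presentation 93 × 0.27 = 25.11
  Originality 25 × 0.06 = 1.5
  Difficulty 53 × 0.1 = 5.3
Sum = 70.59
70.59 is ≥ 66 and < 90 → Tier 2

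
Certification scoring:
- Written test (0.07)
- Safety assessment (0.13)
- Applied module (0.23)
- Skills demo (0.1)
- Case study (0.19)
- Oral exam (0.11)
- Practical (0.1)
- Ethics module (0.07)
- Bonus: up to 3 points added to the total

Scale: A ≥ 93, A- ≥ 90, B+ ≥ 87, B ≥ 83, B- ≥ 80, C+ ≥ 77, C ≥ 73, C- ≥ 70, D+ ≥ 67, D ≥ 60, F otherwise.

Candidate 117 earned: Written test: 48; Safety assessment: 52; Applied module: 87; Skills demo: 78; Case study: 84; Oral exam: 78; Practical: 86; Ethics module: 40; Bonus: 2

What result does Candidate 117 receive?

Weighted total:
  Written test 48 × 0.07 = 3.36
  Safety assessment 52 × 0.13 = 6.76
  Applied module 87 × 0.23 = 20.01
  Skills demo 78 × 0.1 = 7.8
  Case study 84 × 0.19 = 15.96
  Oral exam 78 × 0.11 = 8.58
  Practical 86 × 0.1 = 8.6
  Ethics module 40 × 0.07 = 2.8
Sum = 73.87
Bonus: 73.87 + 2 = 75.87
75.87 is ≥ 73 and < 77 → C

C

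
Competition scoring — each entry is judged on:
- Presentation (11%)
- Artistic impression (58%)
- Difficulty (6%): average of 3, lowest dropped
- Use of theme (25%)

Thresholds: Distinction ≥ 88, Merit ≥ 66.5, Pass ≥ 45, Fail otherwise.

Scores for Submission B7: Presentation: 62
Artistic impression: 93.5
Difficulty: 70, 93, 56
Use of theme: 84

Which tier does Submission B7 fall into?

Merit

Difficulty: drop 56 → average of remaining 2 = 163/2 = 81.5
Weighted total:
  Presentation 62 × 0.11 = 6.82
  Artistic impression 93.5 × 0.58 = 54.23
  Difficulty 81.5 × 0.06 = 4.89
  Use of theme 84 × 0.25 = 21
Sum = 86.94
86.94 is ≥ 66.5 and < 88 → Merit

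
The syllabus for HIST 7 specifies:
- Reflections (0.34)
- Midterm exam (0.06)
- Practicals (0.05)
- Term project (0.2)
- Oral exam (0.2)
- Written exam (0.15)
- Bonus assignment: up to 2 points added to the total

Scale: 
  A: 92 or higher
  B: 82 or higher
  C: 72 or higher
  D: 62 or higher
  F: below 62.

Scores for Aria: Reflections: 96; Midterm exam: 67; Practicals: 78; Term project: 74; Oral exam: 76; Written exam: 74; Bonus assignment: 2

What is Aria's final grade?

B

Weighted total:
  Reflections 96 × 0.34 = 32.64
  Midterm exam 67 × 0.06 = 4.02
  Practicals 78 × 0.05 = 3.9
  Term project 74 × 0.2 = 14.8
  Oral exam 76 × 0.2 = 15.2
  Written exam 74 × 0.15 = 11.1
Sum = 81.66
Bonus assignment: 81.66 + 2 = 83.66
83.66 is ≥ 82 and < 92 → B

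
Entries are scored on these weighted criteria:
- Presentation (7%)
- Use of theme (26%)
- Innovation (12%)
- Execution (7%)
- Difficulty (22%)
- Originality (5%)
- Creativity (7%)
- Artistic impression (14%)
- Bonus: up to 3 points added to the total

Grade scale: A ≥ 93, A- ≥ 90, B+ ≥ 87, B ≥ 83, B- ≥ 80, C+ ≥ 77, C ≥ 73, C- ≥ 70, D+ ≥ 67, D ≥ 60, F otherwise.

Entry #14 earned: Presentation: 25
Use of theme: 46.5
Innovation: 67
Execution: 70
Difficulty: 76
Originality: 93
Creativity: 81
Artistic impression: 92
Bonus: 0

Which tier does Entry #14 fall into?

Weighted total:
  Presentation 25 × 0.07 = 1.75
  Use of theme 46.5 × 0.26 = 12.09
  Innovation 67 × 0.12 = 8.04
  Execution 70 × 0.07 = 4.9
  Difficulty 76 × 0.22 = 16.72
  Originality 93 × 0.05 = 4.65
  Creativity 81 × 0.07 = 5.67
  Artistic impression 92 × 0.14 = 12.88
Sum = 66.7
Bonus: 66.7 + 0 = 66.7
66.7 is ≥ 60 and < 67 → D

D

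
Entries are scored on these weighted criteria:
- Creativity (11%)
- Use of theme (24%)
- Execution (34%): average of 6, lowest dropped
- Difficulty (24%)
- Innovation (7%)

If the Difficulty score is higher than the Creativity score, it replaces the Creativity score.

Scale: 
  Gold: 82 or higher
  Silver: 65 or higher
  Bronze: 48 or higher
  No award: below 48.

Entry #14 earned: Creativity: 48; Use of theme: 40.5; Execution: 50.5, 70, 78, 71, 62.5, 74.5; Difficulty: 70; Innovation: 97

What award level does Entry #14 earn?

Execution: drop 50.5 → average of remaining 5 = 356/5 = 71.2
Difficulty (70) > Creativity (48), so Creativity counts as 70.
Weighted total:
  Creativity 70 × 0.11 = 7.7
  Use of theme 40.5 × 0.24 = 9.72
  Execution 71.2 × 0.34 = 24.208
  Difficulty 70 × 0.24 = 16.8
  Innovation 97 × 0.07 = 6.79
Sum = 65.218
65.218 is ≥ 65 and < 82 → Silver

Silver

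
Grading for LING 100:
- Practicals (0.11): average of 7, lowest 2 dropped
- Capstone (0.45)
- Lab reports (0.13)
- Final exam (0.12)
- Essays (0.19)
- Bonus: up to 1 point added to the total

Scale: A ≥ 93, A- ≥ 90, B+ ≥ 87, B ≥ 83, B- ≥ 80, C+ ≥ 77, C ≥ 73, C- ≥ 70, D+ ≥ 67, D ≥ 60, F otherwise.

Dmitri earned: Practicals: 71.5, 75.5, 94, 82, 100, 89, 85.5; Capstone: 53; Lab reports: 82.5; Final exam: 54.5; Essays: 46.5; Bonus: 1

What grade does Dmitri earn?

D

Practicals: drop 71.5, 75.5 → average of remaining 5 = 450.5/5 = 90.1
Weighted total:
  Practicals 90.1 × 0.11 = 9.911
  Capstone 53 × 0.45 = 23.85
  Lab reports 82.5 × 0.13 = 10.725
  Final exam 54.5 × 0.12 = 6.54
  Essays 46.5 × 0.19 = 8.835
Sum = 59.861
Bonus: 59.861 + 1 = 60.861
60.861 is ≥ 60 and < 67 → D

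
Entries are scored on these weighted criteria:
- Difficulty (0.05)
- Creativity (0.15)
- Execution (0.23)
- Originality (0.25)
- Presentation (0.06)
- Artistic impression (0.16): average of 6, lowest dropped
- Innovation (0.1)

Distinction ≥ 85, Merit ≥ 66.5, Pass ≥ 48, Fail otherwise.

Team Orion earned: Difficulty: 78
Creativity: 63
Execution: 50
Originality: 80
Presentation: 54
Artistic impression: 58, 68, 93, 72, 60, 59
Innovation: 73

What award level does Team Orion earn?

Artistic impression: drop 58 → average of remaining 5 = 352/5 = 70.4
Weighted total:
  Difficulty 78 × 0.05 = 3.9
  Creativity 63 × 0.15 = 9.45
  Execution 50 × 0.23 = 11.5
  Originality 80 × 0.25 = 20
  Presentation 54 × 0.06 = 3.24
  Artistic impression 70.4 × 0.16 = 11.264
  Innovation 73 × 0.1 = 7.3
Sum = 66.654
66.654 is ≥ 66.5 and < 85 → Merit

Merit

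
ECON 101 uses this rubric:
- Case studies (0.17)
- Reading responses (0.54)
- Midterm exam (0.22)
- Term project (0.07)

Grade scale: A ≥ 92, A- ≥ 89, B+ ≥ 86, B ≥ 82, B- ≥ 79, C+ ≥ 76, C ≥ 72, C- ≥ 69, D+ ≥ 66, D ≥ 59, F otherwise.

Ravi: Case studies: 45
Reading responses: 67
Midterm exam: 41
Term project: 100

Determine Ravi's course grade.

Weighted total:
  Case studies 45 × 0.17 = 7.65
  Reading responses 67 × 0.54 = 36.18
  Midterm exam 41 × 0.22 = 9.02
  Term project 100 × 0.07 = 7
Sum = 59.85
59.85 is ≥ 59 and < 66 → D

D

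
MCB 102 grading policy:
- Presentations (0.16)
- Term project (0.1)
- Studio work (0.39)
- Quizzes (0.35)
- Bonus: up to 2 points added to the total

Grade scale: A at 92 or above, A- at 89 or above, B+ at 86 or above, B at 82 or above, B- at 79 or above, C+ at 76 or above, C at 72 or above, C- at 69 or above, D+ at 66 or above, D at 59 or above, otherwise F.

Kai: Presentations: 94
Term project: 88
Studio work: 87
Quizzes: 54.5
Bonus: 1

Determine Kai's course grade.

C+

Weighted total:
  Presentations 94 × 0.16 = 15.04
  Term project 88 × 0.1 = 8.8
  Studio work 87 × 0.39 = 33.93
  Quizzes 54.5 × 0.35 = 19.075
Sum = 76.845
Bonus: 76.845 + 1 = 77.845
77.845 is ≥ 76 and < 79 → C+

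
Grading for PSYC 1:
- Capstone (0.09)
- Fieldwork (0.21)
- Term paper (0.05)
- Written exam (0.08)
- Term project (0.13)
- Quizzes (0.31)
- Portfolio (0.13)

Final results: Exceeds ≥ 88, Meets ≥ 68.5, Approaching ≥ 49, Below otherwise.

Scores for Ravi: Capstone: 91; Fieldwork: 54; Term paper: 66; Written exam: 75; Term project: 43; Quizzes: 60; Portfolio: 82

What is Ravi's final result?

Approaching

Weighted total:
  Capstone 91 × 0.09 = 8.19
  Fieldwork 54 × 0.21 = 11.34
  Term paper 66 × 0.05 = 3.3
  Written exam 75 × 0.08 = 6
  Term project 43 × 0.13 = 5.59
  Quizzes 60 × 0.31 = 18.6
  Portfolio 82 × 0.13 = 10.66
Sum = 63.68
63.68 is ≥ 49 and < 68.5 → Approaching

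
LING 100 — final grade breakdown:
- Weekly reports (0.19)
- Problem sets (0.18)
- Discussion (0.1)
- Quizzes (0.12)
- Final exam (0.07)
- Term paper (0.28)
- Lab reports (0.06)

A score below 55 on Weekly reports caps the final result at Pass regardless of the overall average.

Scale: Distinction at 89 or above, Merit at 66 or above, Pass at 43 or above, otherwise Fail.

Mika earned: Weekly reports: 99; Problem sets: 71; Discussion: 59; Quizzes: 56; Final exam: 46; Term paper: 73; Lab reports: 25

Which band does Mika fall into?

Weekly reports score 99 ≥ 55: minimum met.
Weighted total:
  Weekly reports 99 × 0.19 = 18.81
  Problem sets 71 × 0.18 = 12.78
  Discussion 59 × 0.1 = 5.9
  Quizzes 56 × 0.12 = 6.72
  Final exam 46 × 0.07 = 3.22
  Term paper 73 × 0.28 = 20.44
  Lab reports 25 × 0.06 = 1.5
Sum = 69.37
69.37 is ≥ 66 and < 89 → Merit

Merit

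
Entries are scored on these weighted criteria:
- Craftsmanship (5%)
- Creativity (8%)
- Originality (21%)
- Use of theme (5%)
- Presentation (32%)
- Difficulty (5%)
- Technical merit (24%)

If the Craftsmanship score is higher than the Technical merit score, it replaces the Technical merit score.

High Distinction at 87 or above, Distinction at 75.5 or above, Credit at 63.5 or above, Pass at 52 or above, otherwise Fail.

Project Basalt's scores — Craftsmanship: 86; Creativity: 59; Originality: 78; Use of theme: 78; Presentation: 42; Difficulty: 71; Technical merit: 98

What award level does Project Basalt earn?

Credit

Craftsmanship (86) ≤ Technical merit (98), so Technical merit stays at 98.
Weighted total:
  Craftsmanship 86 × 0.05 = 4.3
  Creativity 59 × 0.08 = 4.72
  Originality 78 × 0.21 = 16.38
  Use of theme 78 × 0.05 = 3.9
  Presentation 42 × 0.32 = 13.44
  Difficulty 71 × 0.05 = 3.55
  Technical merit 98 × 0.24 = 23.52
Sum = 69.81
69.81 is ≥ 63.5 and < 75.5 → Credit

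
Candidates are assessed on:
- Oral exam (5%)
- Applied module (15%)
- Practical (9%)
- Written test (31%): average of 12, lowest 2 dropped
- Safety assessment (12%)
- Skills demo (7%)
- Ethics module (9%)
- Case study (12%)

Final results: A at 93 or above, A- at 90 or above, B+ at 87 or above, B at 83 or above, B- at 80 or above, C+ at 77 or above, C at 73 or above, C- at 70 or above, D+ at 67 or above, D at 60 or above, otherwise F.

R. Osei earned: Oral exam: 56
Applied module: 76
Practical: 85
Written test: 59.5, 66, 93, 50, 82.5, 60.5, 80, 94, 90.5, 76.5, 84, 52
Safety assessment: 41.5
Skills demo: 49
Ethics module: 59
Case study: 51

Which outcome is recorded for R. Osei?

D

Written test: drop 50, 52 → average of remaining 10 = 786.5/10 = 78.65
Weighted total:
  Oral exam 56 × 0.05 = 2.8
  Applied module 76 × 0.15 = 11.4
  Practical 85 × 0.09 = 7.65
  Written test 78.65 × 0.31 = 24.3815
  Safety assessment 41.5 × 0.12 = 4.98
  Skills demo 49 × 0.07 = 3.43
  Ethics module 59 × 0.09 = 5.31
  Case study 51 × 0.12 = 6.12
Sum = 66.0715
66.0715 is ≥ 60 and < 67 → D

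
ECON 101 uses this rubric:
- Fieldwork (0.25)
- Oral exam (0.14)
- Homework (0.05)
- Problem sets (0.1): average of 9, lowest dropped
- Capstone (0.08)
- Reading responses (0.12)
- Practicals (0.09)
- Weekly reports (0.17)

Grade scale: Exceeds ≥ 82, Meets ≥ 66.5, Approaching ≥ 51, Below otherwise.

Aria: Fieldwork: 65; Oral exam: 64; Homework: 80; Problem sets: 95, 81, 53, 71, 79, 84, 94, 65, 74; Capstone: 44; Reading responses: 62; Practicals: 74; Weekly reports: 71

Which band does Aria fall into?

Meets

Problem sets: drop 53 → average of remaining 8 = 643/8 = 80.375
Weighted total:
  Fieldwork 65 × 0.25 = 16.25
  Oral exam 64 × 0.14 = 8.96
  Homework 80 × 0.05 = 4
  Problem sets 80.375 × 0.1 = 8.0375
  Capstone 44 × 0.08 = 3.52
  Reading responses 62 × 0.12 = 7.44
  Practicals 74 × 0.09 = 6.66
  Weekly reports 71 × 0.17 = 12.07
Sum = 66.9375
66.9375 is ≥ 66.5 and < 82 → Meets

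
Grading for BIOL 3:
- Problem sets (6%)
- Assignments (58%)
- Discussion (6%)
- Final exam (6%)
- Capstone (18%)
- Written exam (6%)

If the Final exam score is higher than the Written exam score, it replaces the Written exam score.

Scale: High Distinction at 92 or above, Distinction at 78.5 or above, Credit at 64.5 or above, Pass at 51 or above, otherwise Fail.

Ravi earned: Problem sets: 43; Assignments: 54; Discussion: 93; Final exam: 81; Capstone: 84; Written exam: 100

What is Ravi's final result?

Credit

Final exam (81) ≤ Written exam (100), so Written exam stays at 100.
Weighted total:
  Problem sets 43 × 0.06 = 2.58
  Assignments 54 × 0.58 = 31.32
  Discussion 93 × 0.06 = 5.58
  Final exam 81 × 0.06 = 4.86
  Capstone 84 × 0.18 = 15.12
  Written exam 100 × 0.06 = 6
Sum = 65.46
65.46 is ≥ 64.5 and < 78.5 → Credit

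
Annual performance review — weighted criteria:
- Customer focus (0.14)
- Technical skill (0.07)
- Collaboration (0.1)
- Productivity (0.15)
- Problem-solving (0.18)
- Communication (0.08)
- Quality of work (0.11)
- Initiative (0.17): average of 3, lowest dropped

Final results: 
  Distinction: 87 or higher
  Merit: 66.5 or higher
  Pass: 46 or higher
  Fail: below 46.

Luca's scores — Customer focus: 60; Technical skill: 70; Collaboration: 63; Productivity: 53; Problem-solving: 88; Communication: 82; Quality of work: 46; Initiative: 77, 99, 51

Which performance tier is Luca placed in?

Initiative: drop 51 → average of remaining 2 = 176/2 = 88
Weighted total:
  Customer focus 60 × 0.14 = 8.4
  Technical skill 70 × 0.07 = 4.9
  Collaboration 63 × 0.1 = 6.3
  Productivity 53 × 0.15 = 7.95
  Problem-solving 88 × 0.18 = 15.84
  Communication 82 × 0.08 = 6.56
  Quality of work 46 × 0.11 = 5.06
  Initiative 88 × 0.17 = 14.96
Sum = 69.97
69.97 is ≥ 66.5 and < 87 → Merit

Merit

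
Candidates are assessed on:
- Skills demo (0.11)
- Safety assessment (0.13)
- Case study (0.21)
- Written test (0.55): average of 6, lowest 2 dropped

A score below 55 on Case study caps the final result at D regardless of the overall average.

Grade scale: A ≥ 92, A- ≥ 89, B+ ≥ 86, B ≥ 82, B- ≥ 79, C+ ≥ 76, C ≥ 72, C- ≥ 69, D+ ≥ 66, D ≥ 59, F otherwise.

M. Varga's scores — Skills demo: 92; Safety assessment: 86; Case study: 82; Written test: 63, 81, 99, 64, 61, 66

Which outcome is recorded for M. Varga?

B-

Written test: drop 61, 63 → average of remaining 4 = 310/4 = 77.5
Case study score 82 ≥ 55: minimum met.
Weighted total:
  Skills demo 92 × 0.11 = 10.12
  Safety assessment 86 × 0.13 = 11.18
  Case study 82 × 0.21 = 17.22
  Written test 77.5 × 0.55 = 42.625
Sum = 81.145
81.145 is ≥ 79 and < 82 → B-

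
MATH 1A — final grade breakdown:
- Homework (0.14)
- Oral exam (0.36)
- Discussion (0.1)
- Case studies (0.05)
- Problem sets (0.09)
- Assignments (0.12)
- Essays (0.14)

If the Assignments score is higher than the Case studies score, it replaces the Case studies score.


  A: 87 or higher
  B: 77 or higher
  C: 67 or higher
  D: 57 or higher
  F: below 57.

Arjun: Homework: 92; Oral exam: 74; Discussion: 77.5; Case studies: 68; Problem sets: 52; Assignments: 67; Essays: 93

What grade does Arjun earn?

Assignments (67) ≤ Case studies (68), so Case studies stays at 68.
Weighted total:
  Homework 92 × 0.14 = 12.88
  Oral exam 74 × 0.36 = 26.64
  Discussion 77.5 × 0.1 = 7.75
  Case studies 68 × 0.05 = 3.4
  Problem sets 52 × 0.09 = 4.68
  Assignments 67 × 0.12 = 8.04
  Essays 93 × 0.14 = 13.02
Sum = 76.41
76.41 is ≥ 67 and < 77 → C

C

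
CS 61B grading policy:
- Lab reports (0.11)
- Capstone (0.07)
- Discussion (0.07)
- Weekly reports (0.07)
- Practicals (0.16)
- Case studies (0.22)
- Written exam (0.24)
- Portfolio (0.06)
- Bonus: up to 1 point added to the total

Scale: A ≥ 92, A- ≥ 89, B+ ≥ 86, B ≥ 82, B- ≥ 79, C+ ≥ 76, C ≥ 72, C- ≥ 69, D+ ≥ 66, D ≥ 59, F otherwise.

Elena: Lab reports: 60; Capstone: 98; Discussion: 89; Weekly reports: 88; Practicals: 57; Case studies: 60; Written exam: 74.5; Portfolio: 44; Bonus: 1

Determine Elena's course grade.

C-

Weighted total:
  Lab reports 60 × 0.11 = 6.6
  Capstone 98 × 0.07 = 6.86
  Discussion 89 × 0.07 = 6.23
  Weekly reports 88 × 0.07 = 6.16
  Practicals 57 × 0.16 = 9.12
  Case studies 60 × 0.22 = 13.2
  Written exam 74.5 × 0.24 = 17.88
  Portfolio 44 × 0.06 = 2.64
Sum = 68.69
Bonus: 68.69 + 1 = 69.69
69.69 is ≥ 69 and < 72 → C-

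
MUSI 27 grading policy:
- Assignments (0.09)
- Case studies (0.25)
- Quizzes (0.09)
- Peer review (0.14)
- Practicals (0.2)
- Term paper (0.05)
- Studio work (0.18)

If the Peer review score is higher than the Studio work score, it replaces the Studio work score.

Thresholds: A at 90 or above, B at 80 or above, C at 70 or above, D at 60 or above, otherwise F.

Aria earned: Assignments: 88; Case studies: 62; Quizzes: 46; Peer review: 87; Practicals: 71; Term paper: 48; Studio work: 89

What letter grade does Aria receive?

Peer review (87) ≤ Studio work (89), so Studio work stays at 89.
Weighted total:
  Assignments 88 × 0.09 = 7.92
  Case studies 62 × 0.25 = 15.5
  Quizzes 46 × 0.09 = 4.14
  Peer review 87 × 0.14 = 12.18
  Practicals 71 × 0.2 = 14.2
  Term paper 48 × 0.05 = 2.4
  Studio work 89 × 0.18 = 16.02
Sum = 72.36
72.36 is ≥ 70 and < 80 → C

C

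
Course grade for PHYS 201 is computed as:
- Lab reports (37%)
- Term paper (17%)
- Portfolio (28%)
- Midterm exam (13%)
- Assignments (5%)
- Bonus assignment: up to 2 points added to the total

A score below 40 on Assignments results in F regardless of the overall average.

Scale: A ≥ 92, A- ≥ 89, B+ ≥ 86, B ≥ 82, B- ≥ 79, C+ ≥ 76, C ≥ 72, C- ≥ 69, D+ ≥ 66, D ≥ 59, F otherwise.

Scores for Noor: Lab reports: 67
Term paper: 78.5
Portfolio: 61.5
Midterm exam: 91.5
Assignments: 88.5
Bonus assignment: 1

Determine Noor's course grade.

Assignments score 88.5 ≥ 40: minimum met.
Weighted total:
  Lab reports 67 × 0.37 = 24.79
  Term paper 78.5 × 0.17 = 13.345
  Portfolio 61.5 × 0.28 = 17.22
  Midterm exam 91.5 × 0.13 = 11.895
  Assignments 88.5 × 0.05 = 4.425
Sum = 71.675
Bonus assignment: 71.675 + 1 = 72.675
72.675 is ≥ 72 and < 76 → C

C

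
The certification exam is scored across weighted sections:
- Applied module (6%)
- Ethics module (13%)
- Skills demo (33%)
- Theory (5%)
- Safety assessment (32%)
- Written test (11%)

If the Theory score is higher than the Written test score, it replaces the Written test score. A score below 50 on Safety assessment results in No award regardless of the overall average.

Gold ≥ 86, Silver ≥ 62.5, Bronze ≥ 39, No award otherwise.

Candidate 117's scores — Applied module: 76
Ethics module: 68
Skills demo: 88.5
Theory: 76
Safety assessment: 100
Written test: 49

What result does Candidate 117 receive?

Gold

Theory (76) > Written test (49), so Written test counts as 76.
Safety assessment score 100 ≥ 50: minimum met.
Weighted total:
  Applied module 76 × 0.06 = 4.56
  Ethics module 68 × 0.13 = 8.84
  Skills demo 88.5 × 0.33 = 29.205
  Theory 76 × 0.05 = 3.8
  Safety assessment 100 × 0.32 = 32
  Written test 76 × 0.11 = 8.36
Sum = 86.765
86.765 ≥ 86 → Gold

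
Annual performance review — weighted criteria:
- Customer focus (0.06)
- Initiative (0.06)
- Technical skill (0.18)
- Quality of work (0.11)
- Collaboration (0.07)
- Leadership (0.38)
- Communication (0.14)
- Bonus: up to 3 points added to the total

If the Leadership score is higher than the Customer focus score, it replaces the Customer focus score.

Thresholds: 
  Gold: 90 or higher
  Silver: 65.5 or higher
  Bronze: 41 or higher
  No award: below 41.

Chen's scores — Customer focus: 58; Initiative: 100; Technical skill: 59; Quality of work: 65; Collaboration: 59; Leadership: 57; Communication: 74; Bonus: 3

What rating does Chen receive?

Silver

Leadership (57) ≤ Customer focus (58), so Customer focus stays at 58.
Weighted total:
  Customer focus 58 × 0.06 = 3.48
  Initiative 100 × 0.06 = 6
  Technical skill 59 × 0.18 = 10.62
  Quality of work 65 × 0.11 = 7.15
  Collaboration 59 × 0.07 = 4.13
  Leadership 57 × 0.38 = 21.66
  Communication 74 × 0.14 = 10.36
Sum = 63.4
Bonus: 63.4 + 3 = 66.4
66.4 is ≥ 65.5 and < 90 → Silver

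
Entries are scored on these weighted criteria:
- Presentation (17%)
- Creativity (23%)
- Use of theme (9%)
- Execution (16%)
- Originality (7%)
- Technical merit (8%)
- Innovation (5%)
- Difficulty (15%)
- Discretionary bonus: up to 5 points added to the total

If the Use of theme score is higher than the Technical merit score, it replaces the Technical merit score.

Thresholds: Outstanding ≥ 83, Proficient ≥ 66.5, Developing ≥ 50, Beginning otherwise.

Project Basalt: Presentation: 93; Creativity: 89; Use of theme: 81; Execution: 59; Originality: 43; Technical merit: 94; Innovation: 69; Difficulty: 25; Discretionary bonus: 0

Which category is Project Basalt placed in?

Use of theme (81) ≤ Technical merit (94), so Technical merit stays at 94.
Weighted total:
  Presentation 93 × 0.17 = 15.81
  Creativity 89 × 0.23 = 20.47
  Use of theme 81 × 0.09 = 7.29
  Execution 59 × 0.16 = 9.44
  Originality 43 × 0.07 = 3.01
  Technical merit 94 × 0.08 = 7.52
  Innovation 69 × 0.05 = 3.45
  Difficulty 25 × 0.15 = 3.75
Sum = 70.74
Discretionary bonus: 70.74 + 0 = 70.74
70.74 is ≥ 66.5 and < 83 → Proficient

Proficient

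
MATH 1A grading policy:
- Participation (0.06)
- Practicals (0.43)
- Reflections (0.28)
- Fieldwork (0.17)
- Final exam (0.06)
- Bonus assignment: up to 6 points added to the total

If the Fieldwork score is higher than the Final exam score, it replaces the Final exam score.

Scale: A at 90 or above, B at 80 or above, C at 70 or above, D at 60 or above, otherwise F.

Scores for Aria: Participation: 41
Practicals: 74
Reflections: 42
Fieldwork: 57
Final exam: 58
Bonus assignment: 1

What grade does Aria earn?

Fieldwork (57) ≤ Final exam (58), so Final exam stays at 58.
Weighted total:
  Participation 41 × 0.06 = 2.46
  Practicals 74 × 0.43 = 31.82
  Reflections 42 × 0.28 = 11.76
  Fieldwork 57 × 0.17 = 9.69
  Final exam 58 × 0.06 = 3.48
Sum = 59.21
Bonus assignment: 59.21 + 1 = 60.21
60.21 is ≥ 60 and < 70 → D

D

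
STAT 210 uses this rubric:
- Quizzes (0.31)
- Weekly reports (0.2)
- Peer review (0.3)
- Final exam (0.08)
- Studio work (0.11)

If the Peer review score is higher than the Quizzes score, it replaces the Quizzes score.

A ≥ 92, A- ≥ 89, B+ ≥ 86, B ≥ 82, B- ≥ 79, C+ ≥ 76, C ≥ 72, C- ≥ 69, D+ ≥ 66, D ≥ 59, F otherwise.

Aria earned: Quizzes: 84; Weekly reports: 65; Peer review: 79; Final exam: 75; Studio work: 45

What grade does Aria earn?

C

Peer review (79) ≤ Quizzes (84), so Quizzes stays at 84.
Weighted total:
  Quizzes 84 × 0.31 = 26.04
  Weekly reports 65 × 0.2 = 13
  Peer review 79 × 0.3 = 23.7
  Final exam 75 × 0.08 = 6
  Studio work 45 × 0.11 = 4.95
Sum = 73.69
73.69 is ≥ 72 and < 76 → C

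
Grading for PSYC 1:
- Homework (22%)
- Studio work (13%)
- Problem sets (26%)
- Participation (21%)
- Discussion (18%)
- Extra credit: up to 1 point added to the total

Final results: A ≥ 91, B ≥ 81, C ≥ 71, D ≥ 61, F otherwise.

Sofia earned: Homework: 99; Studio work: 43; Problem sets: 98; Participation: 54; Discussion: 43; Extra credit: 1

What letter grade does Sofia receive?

C

Weighted total:
  Homework 99 × 0.22 = 21.78
  Studio work 43 × 0.13 = 5.59
  Problem sets 98 × 0.26 = 25.48
  Participation 54 × 0.21 = 11.34
  Discussion 43 × 0.18 = 7.74
Sum = 71.93
Extra credit: 71.93 + 1 = 72.93
72.93 is ≥ 71 and < 81 → C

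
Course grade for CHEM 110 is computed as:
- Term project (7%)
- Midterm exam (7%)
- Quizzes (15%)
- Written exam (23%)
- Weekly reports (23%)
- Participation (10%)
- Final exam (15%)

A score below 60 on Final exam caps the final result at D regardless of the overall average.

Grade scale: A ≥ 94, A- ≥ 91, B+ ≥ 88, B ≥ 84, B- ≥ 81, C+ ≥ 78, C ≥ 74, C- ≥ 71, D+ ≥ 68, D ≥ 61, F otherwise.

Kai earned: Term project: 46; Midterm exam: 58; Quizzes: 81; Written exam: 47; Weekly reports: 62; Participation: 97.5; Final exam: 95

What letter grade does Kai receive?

Final exam score 95 ≥ 60: minimum met.
Weighted total:
  Term project 46 × 0.07 = 3.22
  Midterm exam 58 × 0.07 = 4.06
  Quizzes 81 × 0.15 = 12.15
  Written exam 47 × 0.23 = 10.81
  Weekly reports 62 × 0.23 = 14.26
  Participation 97.5 × 0.1 = 9.75
  Final exam 95 × 0.15 = 14.25
Sum = 68.5
68.5 is ≥ 68 and < 71 → D+

D+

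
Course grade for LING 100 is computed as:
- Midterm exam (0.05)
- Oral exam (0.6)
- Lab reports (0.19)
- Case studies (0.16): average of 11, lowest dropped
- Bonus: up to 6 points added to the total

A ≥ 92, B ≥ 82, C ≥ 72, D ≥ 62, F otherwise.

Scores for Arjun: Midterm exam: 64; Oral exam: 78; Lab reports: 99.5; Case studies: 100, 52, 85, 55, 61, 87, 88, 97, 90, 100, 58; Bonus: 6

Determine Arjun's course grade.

B

Case studies: drop 52 → average of remaining 10 = 821/10 = 82.1
Weighted total:
  Midterm exam 64 × 0.05 = 3.2
  Oral exam 78 × 0.6 = 46.8
  Lab reports 99.5 × 0.19 = 18.905
  Case studies 82.1 × 0.16 = 13.136
Sum = 82.041
Bonus: 82.041 + 6 = 88.041
88.041 is ≥ 82 and < 92 → B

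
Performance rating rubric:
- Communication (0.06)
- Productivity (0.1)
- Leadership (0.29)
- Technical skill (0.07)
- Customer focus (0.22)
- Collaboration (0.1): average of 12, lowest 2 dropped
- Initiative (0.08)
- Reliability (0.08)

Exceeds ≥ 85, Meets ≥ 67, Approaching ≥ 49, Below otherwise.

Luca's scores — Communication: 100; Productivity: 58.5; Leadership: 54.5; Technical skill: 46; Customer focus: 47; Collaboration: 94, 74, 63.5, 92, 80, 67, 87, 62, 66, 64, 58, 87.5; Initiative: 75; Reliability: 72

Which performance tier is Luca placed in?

Collaboration: drop 58, 62 → average of remaining 10 = 775/10 = 77.5
Weighted total:
  Communication 100 × 0.06 = 6
  Productivity 58.5 × 0.1 = 5.85
  Leadership 54.5 × 0.29 = 15.805
  Technical skill 46 × 0.07 = 3.22
  Customer focus 47 × 0.22 = 10.34
  Collaboration 77.5 × 0.1 = 7.75
  Initiative 75 × 0.08 = 6
  Reliability 72 × 0.08 = 5.76
Sum = 60.725
60.725 is ≥ 49 and < 67 → Approaching

Approaching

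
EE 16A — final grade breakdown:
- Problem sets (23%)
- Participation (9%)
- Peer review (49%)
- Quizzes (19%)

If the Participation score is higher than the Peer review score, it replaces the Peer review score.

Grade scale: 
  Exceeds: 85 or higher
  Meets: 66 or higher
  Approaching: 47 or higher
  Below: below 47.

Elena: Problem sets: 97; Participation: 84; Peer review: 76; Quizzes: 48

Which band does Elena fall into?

Meets

Participation (84) > Peer review (76), so Peer review counts as 84.
Weighted total:
  Problem sets 97 × 0.23 = 22.31
  Participation 84 × 0.09 = 7.56
  Peer review 84 × 0.49 = 41.16
  Quizzes 48 × 0.19 = 9.12
Sum = 80.15
80.15 is ≥ 66 and < 85 → Meets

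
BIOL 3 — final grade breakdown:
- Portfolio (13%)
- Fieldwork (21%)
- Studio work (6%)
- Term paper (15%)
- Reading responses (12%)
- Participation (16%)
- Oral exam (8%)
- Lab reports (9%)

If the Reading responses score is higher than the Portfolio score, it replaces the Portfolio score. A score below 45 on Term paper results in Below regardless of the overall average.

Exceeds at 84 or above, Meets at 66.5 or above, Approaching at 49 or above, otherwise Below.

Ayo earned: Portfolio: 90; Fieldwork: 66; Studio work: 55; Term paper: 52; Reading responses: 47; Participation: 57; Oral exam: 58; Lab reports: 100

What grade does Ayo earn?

Reading responses (47) ≤ Portfolio (90), so Portfolio stays at 90.
Term paper score 52 ≥ 45: minimum met.
Weighted total:
  Portfolio 90 × 0.13 = 11.7
  Fieldwork 66 × 0.21 = 13.86
  Studio work 55 × 0.06 = 3.3
  Term paper 52 × 0.15 = 7.8
  Reading responses 47 × 0.12 = 5.64
  Participation 57 × 0.16 = 9.12
  Oral exam 58 × 0.08 = 4.64
  Lab reports 100 × 0.09 = 9
Sum = 65.06
65.06 is ≥ 49 and < 66.5 → Approaching

Approaching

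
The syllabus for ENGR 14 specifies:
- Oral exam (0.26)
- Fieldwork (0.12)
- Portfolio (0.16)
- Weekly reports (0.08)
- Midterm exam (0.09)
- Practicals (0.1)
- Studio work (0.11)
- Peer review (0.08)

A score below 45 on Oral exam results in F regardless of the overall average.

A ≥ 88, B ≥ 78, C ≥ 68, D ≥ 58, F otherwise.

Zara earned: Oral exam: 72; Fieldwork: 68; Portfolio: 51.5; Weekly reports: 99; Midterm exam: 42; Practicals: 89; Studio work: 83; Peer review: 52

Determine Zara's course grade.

C

Oral exam score 72 ≥ 45: minimum met.
Weighted total:
  Oral exam 72 × 0.26 = 18.72
  Fieldwork 68 × 0.12 = 8.16
  Portfolio 51.5 × 0.16 = 8.24
  Weekly reports 99 × 0.08 = 7.92
  Midterm exam 42 × 0.09 = 3.78
  Practicals 89 × 0.1 = 8.9
  Studio work 83 × 0.11 = 9.13
  Peer review 52 × 0.08 = 4.16
Sum = 69.01
69.01 is ≥ 68 and < 78 → C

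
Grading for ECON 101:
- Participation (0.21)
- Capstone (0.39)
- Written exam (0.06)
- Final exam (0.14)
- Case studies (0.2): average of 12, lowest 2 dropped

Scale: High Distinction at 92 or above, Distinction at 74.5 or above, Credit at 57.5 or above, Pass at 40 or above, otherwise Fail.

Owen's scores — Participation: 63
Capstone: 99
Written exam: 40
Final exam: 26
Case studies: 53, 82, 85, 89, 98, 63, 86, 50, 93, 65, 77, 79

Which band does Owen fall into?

Case studies: drop 50, 53 → average of remaining 10 = 817/10 = 81.7
Weighted total:
  Participation 63 × 0.21 = 13.23
  Capstone 99 × 0.39 = 38.61
  Written exam 40 × 0.06 = 2.4
  Final exam 26 × 0.14 = 3.64
  Case studies 81.7 × 0.2 = 16.34
Sum = 74.22
74.22 is ≥ 57.5 and < 74.5 → Credit

Credit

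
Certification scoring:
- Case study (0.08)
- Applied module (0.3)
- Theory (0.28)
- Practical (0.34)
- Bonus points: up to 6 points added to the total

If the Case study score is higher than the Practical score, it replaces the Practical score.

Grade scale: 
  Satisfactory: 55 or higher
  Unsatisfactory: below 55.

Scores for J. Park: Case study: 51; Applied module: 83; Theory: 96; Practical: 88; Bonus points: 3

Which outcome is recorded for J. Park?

Satisfactory

Case study (51) ≤ Practical (88), so Practical stays at 88.
Weighted total:
  Case study 51 × 0.08 = 4.08
  Applied module 83 × 0.3 = 24.9
  Theory 96 × 0.28 = 26.88
  Practical 88 × 0.34 = 29.92
Sum = 85.78
Bonus points: 85.78 + 3 = 88.78
88.78 ≥ 55 → Satisfactory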